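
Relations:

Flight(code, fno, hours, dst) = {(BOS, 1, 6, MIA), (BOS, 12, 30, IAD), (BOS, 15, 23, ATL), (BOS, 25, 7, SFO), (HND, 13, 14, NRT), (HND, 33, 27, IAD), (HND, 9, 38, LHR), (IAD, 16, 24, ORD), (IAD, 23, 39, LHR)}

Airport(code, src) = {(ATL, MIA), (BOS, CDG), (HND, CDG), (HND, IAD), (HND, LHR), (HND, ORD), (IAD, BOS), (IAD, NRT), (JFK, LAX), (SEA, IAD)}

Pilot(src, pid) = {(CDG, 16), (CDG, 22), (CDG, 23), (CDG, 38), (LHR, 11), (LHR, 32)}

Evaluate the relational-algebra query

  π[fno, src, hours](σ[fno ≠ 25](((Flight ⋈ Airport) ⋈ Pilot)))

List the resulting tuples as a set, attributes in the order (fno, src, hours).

Natural join on code: {(BOS, 1, 6, MIA, CDG), (BOS, 12, 30, IAD, CDG), (BOS, 15, 23, ATL, CDG), (BOS, 25, 7, SFO, CDG), (HND, 13, 14, NRT, CDG), (HND, 13, 14, NRT, IAD), (HND, 13, 14, NRT, LHR), (HND, 13, 14, NRT, ORD), (HND, 33, 27, IAD, CDG), (HND, 33, 27, IAD, IAD), (HND, 33, 27, IAD, LHR), (HND, 33, 27, IAD, ORD), (HND, 9, 38, LHR, CDG), (HND, 9, 38, LHR, IAD), (HND, 9, 38, LHR, LHR), (HND, 9, 38, LHR, ORD), (IAD, 16, 24, ORD, BOS), (IAD, 16, 24, ORD, NRT), (IAD, 23, 39, LHR, BOS), (IAD, 23, 39, LHR, NRT)}
Natural join on src: {(BOS, 1, 6, MIA, CDG, 16), (BOS, 1, 6, MIA, CDG, 22), (BOS, 1, 6, MIA, CDG, 23), (BOS, 1, 6, MIA, CDG, 38), (BOS, 12, 30, IAD, CDG, 16), (BOS, 12, 30, IAD, CDG, 22), (BOS, 12, 30, IAD, CDG, 23), (BOS, 12, 30, IAD, CDG, 38), (BOS, 15, 23, ATL, CDG, 16), (BOS, 15, 23, ATL, CDG, 22), (BOS, 15, 23, ATL, CDG, 23), (BOS, 15, 23, ATL, CDG, 38), (BOS, 25, 7, SFO, CDG, 16), (BOS, 25, 7, SFO, CDG, 22), (BOS, 25, 7, SFO, CDG, 23), (BOS, 25, 7, SFO, CDG, 38), (HND, 13, 14, NRT, CDG, 16), (HND, 13, 14, NRT, CDG, 22), (HND, 13, 14, NRT, CDG, 23), (HND, 13, 14, NRT, CDG, 38), (HND, 13, 14, NRT, LHR, 11), (HND, 13, 14, NRT, LHR, 32), (HND, 33, 27, IAD, CDG, 16), (HND, 33, 27, IAD, CDG, 22), (HND, 33, 27, IAD, CDG, 23), (HND, 33, 27, IAD, CDG, 38), (HND, 33, 27, IAD, LHR, 11), (HND, 33, 27, IAD, LHR, 32), (HND, 9, 38, LHR, CDG, 16), (HND, 9, 38, LHR, CDG, 22), (HND, 9, 38, LHR, CDG, 23), (HND, 9, 38, LHR, CDG, 38), (HND, 9, 38, LHR, LHR, 11), (HND, 9, 38, LHR, LHR, 32)}
Selection fno ≠ 25: {(BOS, 1, 6, MIA, CDG, 16), (BOS, 1, 6, MIA, CDG, 22), (BOS, 1, 6, MIA, CDG, 23), (BOS, 1, 6, MIA, CDG, 38), (BOS, 12, 30, IAD, CDG, 16), (BOS, 12, 30, IAD, CDG, 22), (BOS, 12, 30, IAD, CDG, 23), (BOS, 12, 30, IAD, CDG, 38), (BOS, 15, 23, ATL, CDG, 16), (BOS, 15, 23, ATL, CDG, 22), (BOS, 15, 23, ATL, CDG, 23), (BOS, 15, 23, ATL, CDG, 38), (HND, 13, 14, NRT, CDG, 16), (HND, 13, 14, NRT, CDG, 22), (HND, 13, 14, NRT, CDG, 23), (HND, 13, 14, NRT, CDG, 38), (HND, 13, 14, NRT, LHR, 11), (HND, 13, 14, NRT, LHR, 32), (HND, 33, 27, IAD, CDG, 16), (HND, 33, 27, IAD, CDG, 22), (HND, 33, 27, IAD, CDG, 23), (HND, 33, 27, IAD, CDG, 38), (HND, 33, 27, IAD, LHR, 11), (HND, 33, 27, IAD, LHR, 32), (HND, 9, 38, LHR, CDG, 16), (HND, 9, 38, LHR, CDG, 22), (HND, 9, 38, LHR, CDG, 23), (HND, 9, 38, LHR, CDG, 38), (HND, 9, 38, LHR, LHR, 11), (HND, 9, 38, LHR, LHR, 32)}
π[fno, src, hours]: project onto (fno, src, hours) (21 duplicate(s) eliminated) → {(1, CDG, 6), (12, CDG, 30), (13, CDG, 14), (13, LHR, 14), (15, CDG, 23), (33, CDG, 27), (33, LHR, 27), (9, CDG, 38), (9, LHR, 38)}

{(1, CDG, 6), (12, CDG, 30), (13, CDG, 14), (13, LHR, 14), (15, CDG, 23), (33, CDG, 27), (33, LHR, 27), (9, CDG, 38), (9, LHR, 38)}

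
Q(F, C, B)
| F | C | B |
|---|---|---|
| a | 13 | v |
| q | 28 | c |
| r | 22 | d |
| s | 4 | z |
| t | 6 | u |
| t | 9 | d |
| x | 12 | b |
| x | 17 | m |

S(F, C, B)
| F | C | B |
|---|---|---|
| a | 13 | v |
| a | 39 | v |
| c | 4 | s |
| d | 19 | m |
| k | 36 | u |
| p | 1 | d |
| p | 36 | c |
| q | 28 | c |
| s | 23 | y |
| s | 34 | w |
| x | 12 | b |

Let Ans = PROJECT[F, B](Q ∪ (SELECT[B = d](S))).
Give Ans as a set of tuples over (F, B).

{(a, v), (p, d), (q, c), (r, d), (s, z), (t, d), (t, u), (x, b), (x, m)}

Apply σ_{B = d}; surviving tuples: {(p, 1, d)}
Taking the union: {(a, 13, v), (p, 1, d), (q, 28, c), (r, 22, d), (s, 4, z), (t, 6, u), (t, 9, d), (x, 12, b), (x, 17, m)}
π[F, B]: project onto (F, B) → {(a, v), (p, d), (q, c), (r, d), (s, z), (t, d), (t, u), (x, b), (x, m)}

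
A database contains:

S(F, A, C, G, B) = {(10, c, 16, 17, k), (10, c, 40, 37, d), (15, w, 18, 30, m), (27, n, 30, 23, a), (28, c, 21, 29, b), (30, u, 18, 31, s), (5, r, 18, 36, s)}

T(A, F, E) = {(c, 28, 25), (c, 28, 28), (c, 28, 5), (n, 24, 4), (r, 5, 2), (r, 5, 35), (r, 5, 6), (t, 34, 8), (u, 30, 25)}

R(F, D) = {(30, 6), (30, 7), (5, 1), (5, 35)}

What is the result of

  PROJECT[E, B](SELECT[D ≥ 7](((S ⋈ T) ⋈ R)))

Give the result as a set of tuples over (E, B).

Joining S and T on F, A yields {(28, c, 21, 29, b, 25), (28, c, 21, 29, b, 28), (28, c, 21, 29, b, 5), (30, u, 18, 31, s, 25), (5, r, 18, 36, s, 2), (5, r, 18, 36, s, 35), (5, r, 18, 36, s, 6)}.
Joining (S ⋈ T) and R on F yields {(30, u, 18, 31, s, 25, 6), (30, u, 18, 31, s, 25, 7), (5, r, 18, 36, s, 2, 1), (5, r, 18, 36, s, 2, 35), (5, r, 18, 36, s, 35, 1), (5, r, 18, 36, s, 35, 35), (5, r, 18, 36, s, 6, 1), (5, r, 18, 36, s, 6, 35)}.
σ[D ≥ 7]: keep tuples satisfying D ≥ 7 → {(30, u, 18, 31, s, 25, 7), (5, r, 18, 36, s, 2, 35), (5, r, 18, 36, s, 35, 35), (5, r, 18, 36, s, 6, 35)}
Keep only column(s) E, B: {(2, s), (25, s), (35, s), (6, s)}

{(2, s), (25, s), (35, s), (6, s)}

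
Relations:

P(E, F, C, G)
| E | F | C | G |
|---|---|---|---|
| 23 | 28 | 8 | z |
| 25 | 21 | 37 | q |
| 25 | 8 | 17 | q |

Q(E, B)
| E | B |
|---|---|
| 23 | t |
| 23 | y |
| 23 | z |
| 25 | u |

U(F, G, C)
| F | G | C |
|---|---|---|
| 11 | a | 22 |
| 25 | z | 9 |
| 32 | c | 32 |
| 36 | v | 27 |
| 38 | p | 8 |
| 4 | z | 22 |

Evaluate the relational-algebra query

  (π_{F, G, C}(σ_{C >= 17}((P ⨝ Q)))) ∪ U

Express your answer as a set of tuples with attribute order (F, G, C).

P ⋈ Q (natural join on E): {(23, 28, 8, z, t), (23, 28, 8, z, y), (23, 28, 8, z, z), (25, 21, 37, q, u), (25, 8, 17, q, u)}
Selection C >= 17: {(25, 21, 37, q, u), (25, 8, 17, q, u)}
π[F, G, C]: project onto (F, G, C) → {(21, q, 37), (8, q, 17)}
Union: {(21, q, 37), (8, q, 17)} with {(11, a, 22), (25, z, 9), (32, c, 32), (36, v, 27), (38, p, 8), (4, z, 22)} → {(11, a, 22), (21, q, 37), (25, z, 9), (32, c, 32), (36, v, 27), (38, p, 8), (4, z, 22), (8, q, 17)}

{(11, a, 22), (21, q, 37), (25, z, 9), (32, c, 32), (36, v, 27), (38, p, 8), (4, z, 22), (8, q, 17)}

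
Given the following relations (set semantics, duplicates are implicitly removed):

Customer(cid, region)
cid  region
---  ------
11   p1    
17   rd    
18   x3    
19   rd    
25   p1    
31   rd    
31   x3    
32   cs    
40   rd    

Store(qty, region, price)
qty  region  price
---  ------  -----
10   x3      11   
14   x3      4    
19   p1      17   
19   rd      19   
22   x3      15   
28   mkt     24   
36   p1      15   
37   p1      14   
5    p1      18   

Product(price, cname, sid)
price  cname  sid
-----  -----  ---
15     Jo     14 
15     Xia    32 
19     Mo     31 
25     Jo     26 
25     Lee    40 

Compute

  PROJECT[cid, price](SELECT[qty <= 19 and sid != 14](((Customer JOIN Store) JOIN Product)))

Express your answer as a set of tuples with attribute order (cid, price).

{(17, 19), (19, 19), (31, 19), (40, 19)}

Natural join on region: {(11, p1, 19, 17), (11, p1, 36, 15), (11, p1, 37, 14), (11, p1, 5, 18), (17, rd, 19, 19), (18, x3, 10, 11), (18, x3, 14, 4), (18, x3, 22, 15), (19, rd, 19, 19), (25, p1, 19, 17), (25, p1, 36, 15), (25, p1, 37, 14), (25, p1, 5, 18), (31, rd, 19, 19), (31, x3, 10, 11), (31, x3, 14, 4), (31, x3, 22, 15), (40, rd, 19, 19)}
Natural join on price: {(11, p1, 36, 15, Jo, 14), (11, p1, 36, 15, Xia, 32), (17, rd, 19, 19, Mo, 31), (18, x3, 22, 15, Jo, 14), (18, x3, 22, 15, Xia, 32), (19, rd, 19, 19, Mo, 31), (25, p1, 36, 15, Jo, 14), (25, p1, 36, 15, Xia, 32), (31, rd, 19, 19, Mo, 31), (31, x3, 22, 15, Jo, 14), (31, x3, 22, 15, Xia, 32), (40, rd, 19, 19, Mo, 31)}
σ[qty <= 19 and sid != 14]: keep tuples satisfying qty <= 19 and sid != 14 → {(17, rd, 19, 19, Mo, 31), (19, rd, 19, 19, Mo, 31), (31, rd, 19, 19, Mo, 31), (40, rd, 19, 19, Mo, 31)}
Projecting to cid, price: {(17, 19), (19, 19), (31, 19), (40, 19)}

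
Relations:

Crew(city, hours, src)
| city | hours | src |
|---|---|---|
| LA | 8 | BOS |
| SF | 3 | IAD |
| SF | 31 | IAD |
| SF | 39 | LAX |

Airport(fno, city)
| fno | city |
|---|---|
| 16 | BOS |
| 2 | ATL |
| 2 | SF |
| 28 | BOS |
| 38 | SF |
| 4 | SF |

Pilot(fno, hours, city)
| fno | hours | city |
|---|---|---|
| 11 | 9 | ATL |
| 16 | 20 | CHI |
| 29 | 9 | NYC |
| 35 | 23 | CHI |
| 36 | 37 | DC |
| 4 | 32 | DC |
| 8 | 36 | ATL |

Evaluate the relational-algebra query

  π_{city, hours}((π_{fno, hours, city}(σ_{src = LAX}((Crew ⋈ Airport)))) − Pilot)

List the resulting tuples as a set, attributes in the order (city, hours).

Joining Crew and Airport on city yields {(SF, 3, IAD, 2), (SF, 3, IAD, 38), (SF, 3, IAD, 4), (SF, 31, IAD, 2), (SF, 31, IAD, 38), (SF, 31, IAD, 4), (SF, 39, LAX, 2), (SF, 39, LAX, 38), (SF, 39, LAX, 4)}.
Filtering on src = LAX leaves {(SF, 39, LAX, 2), (SF, 39, LAX, 38), (SF, 39, LAX, 4)}.
Projecting to fno, hours, city: {(2, 39, SF), (38, 39, SF), (4, 39, SF)}
Difference: {(2, 39, SF), (38, 39, SF), (4, 39, SF)} with {(11, 9, ATL), (16, 20, CHI), (29, 9, NYC), (35, 23, CHI), (36, 37, DC), (4, 32, DC), (8, 36, ATL)} → {(2, 39, SF), (38, 39, SF), (4, 39, SF)}
Projecting to city, hours (2 duplicate(s) eliminated): {(SF, 39)}

{(SF, 39)}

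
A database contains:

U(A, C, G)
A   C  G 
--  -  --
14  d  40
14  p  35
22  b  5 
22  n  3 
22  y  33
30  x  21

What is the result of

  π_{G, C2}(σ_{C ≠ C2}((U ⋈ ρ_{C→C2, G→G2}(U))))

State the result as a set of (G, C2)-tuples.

{(3, b), (3, y), (33, b), (33, n), (35, d), (40, p), (5, n), (5, y)}

ρ[C→C2, G→G2]: schema becomes (A, C2, G2); tuples unchanged.
Natural join on A: {(14, d, 40, d, 40), (14, d, 40, p, 35), (14, p, 35, d, 40), (14, p, 35, p, 35), (22, b, 5, b, 5), (22, b, 5, n, 3), (22, b, 5, y, 33), (22, n, 3, b, 5), (22, n, 3, n, 3), (22, n, 3, y, 33), (22, y, 33, b, 5), (22, y, 33, n, 3), (22, y, 33, y, 33), (30, x, 21, x, 21)}
σ[C ≠ C2]: keep tuples satisfying C ≠ C2 → {(14, d, 40, p, 35), (14, p, 35, d, 40), (22, b, 5, n, 3), (22, b, 5, y, 33), (22, n, 3, b, 5), (22, n, 3, y, 33), (22, y, 33, b, 5), (22, y, 33, n, 3)}
Projecting to G, C2: {(3, b), (3, y), (33, b), (33, n), (35, d), (40, p), (5, n), (5, y)}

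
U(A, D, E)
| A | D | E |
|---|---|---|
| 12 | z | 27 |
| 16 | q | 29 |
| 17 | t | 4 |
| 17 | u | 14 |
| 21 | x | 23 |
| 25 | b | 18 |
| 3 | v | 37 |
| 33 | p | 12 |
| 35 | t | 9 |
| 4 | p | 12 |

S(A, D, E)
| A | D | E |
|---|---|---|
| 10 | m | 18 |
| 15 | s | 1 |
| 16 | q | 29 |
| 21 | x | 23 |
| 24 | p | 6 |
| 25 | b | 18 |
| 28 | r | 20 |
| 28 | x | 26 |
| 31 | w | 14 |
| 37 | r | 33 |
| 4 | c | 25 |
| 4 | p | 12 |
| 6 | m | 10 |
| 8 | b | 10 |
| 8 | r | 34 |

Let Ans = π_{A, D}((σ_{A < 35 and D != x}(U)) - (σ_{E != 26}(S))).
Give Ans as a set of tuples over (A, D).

Apply σ_{A < 35 and D != x}; surviving tuples: {(12, z, 27), (16, q, 29), (17, t, 4), (17, u, 14), (25, b, 18), (3, v, 37), (33, p, 12), (4, p, 12)}
Apply σ_{E != 26}; surviving tuples: {(10, m, 18), (15, s, 1), (16, q, 29), (21, x, 23), (24, p, 6), (25, b, 18), (28, r, 20), (31, w, 14), (37, r, 33), (4, c, 25), (4, p, 12), (6, m, 10), (8, b, 10), (8, r, 34)}
Difference: {(12, z, 27), (16, q, 29), (17, t, 4), (17, u, 14), (25, b, 18), (3, v, 37), (33, p, 12), (4, p, 12)} with {(10, m, 18), (15, s, 1), (16, q, 29), (21, x, 23), (24, p, 6), (25, b, 18), (28, r, 20), (31, w, 14), (37, r, 33), (4, c, 25), (4, p, 12), (6, m, 10), (8, b, 10), (8, r, 34)} → {(12, z, 27), (17, t, 4), (17, u, 14), (3, v, 37), (33, p, 12)}
Projecting to A, D: {(12, z), (17, t), (17, u), (3, v), (33, p)}

{(12, z), (17, t), (17, u), (3, v), (33, p)}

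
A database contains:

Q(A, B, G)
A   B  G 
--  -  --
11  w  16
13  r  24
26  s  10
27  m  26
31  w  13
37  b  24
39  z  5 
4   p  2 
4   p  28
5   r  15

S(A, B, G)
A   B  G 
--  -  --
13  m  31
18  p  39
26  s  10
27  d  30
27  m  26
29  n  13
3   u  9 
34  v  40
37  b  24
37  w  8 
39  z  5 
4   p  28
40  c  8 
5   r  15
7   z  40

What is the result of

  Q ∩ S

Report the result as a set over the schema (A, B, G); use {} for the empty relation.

{(26, s, 10), (27, m, 26), (37, b, 24), (39, z, 5), (4, p, 28), (5, r, 15)}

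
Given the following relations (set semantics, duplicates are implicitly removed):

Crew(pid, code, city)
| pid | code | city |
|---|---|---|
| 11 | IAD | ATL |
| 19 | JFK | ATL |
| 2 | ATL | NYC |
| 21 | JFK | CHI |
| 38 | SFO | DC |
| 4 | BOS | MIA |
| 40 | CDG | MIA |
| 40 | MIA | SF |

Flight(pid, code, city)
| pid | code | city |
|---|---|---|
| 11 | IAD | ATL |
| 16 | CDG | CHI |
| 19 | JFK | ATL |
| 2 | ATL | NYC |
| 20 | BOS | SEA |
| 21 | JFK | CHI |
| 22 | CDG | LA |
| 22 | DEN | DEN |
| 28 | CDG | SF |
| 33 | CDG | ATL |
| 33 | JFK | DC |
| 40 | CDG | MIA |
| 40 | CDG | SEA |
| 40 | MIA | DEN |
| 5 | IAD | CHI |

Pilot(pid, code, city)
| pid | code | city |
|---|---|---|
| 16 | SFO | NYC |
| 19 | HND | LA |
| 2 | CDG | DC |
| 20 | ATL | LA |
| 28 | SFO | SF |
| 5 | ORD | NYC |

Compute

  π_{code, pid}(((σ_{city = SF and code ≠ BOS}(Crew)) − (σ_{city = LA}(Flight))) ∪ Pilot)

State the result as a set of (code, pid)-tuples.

{(ATL, 20), (CDG, 2), (HND, 19), (MIA, 40), (ORD, 5), (SFO, 16), (SFO, 28)}

Filtering on city = SF and code ≠ BOS leaves {(40, MIA, SF)}.
Filtering on city = LA leaves {(22, CDG, LA)}.
Set difference of the two operands is {(40, MIA, SF)}.
Set union of the two operands is {(16, SFO, NYC), (19, HND, LA), (2, CDG, DC), (20, ATL, LA), (28, SFO, SF), (40, MIA, SF), (5, ORD, NYC)}.
π[code, pid]: project onto (code, pid) → {(ATL, 20), (CDG, 2), (HND, 19), (MIA, 40), (ORD, 5), (SFO, 16), (SFO, 28)}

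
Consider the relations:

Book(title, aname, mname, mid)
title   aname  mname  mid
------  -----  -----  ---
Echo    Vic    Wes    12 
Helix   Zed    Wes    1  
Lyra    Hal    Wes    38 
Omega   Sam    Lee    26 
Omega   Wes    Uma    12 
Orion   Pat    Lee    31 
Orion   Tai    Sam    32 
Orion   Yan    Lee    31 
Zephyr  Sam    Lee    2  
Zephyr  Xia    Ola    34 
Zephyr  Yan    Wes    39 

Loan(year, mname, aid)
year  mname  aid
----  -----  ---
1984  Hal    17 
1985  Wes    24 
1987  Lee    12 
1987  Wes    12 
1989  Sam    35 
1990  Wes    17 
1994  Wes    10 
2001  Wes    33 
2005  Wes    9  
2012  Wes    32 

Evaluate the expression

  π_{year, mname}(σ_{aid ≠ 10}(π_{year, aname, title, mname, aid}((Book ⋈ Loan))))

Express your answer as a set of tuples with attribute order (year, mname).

{(1985, Wes), (1987, Lee), (1987, Wes), (1989, Sam), (1990, Wes), (2001, Wes), (2005, Wes), (2012, Wes)}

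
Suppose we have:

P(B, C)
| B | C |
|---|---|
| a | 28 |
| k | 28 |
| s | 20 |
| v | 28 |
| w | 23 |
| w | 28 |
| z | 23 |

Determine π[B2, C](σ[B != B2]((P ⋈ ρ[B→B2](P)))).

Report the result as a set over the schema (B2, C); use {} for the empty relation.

{(a, 28), (k, 28), (v, 28), (w, 23), (w, 28), (z, 23)}

ρ[B→B2]: schema becomes (B2, C); tuples unchanged.
P ⋈ ρ[B→B2](P) (natural join on C): {(a, 28, a), (a, 28, k), (a, 28, v), (a, 28, w), (k, 28, a), (k, 28, k), (k, 28, v), (k, 28, w), (s, 20, s), (v, 28, a), (v, 28, k), (v, 28, v), (v, 28, w), (w, 23, w), (w, 23, z), (w, 28, a), (w, 28, k), (w, 28, v), (w, 28, w), (z, 23, w), (z, 23, z)}
Selection B != B2: {(a, 28, k), (a, 28, v), (a, 28, w), (k, 28, a), (k, 28, v), (k, 28, w), (v, 28, a), (v, 28, k), (v, 28, w), (w, 23, z), (w, 28, a), (w, 28, k), (w, 28, v), (z, 23, w)}
π[B2, C]: project onto (B2, C) (8 duplicate(s) eliminated) → {(a, 28), (k, 28), (v, 28), (w, 23), (w, 28), (z, 23)}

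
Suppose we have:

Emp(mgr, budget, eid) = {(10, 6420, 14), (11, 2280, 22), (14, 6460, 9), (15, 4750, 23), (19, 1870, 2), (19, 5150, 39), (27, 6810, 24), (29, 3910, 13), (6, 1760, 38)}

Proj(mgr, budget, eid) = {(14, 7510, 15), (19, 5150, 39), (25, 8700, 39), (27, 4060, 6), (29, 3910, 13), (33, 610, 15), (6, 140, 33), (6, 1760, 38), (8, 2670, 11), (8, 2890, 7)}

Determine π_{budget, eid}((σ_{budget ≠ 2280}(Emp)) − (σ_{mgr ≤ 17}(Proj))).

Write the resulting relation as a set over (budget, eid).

σ[budget ≠ 2280]: keep tuples satisfying budget ≠ 2280 → {(10, 6420, 14), (14, 6460, 9), (15, 4750, 23), (19, 1870, 2), (19, 5150, 39), (27, 6810, 24), (29, 3910, 13), (6, 1760, 38)}
σ[mgr ≤ 17]: keep tuples satisfying mgr ≤ 17 → {(14, 7510, 15), (6, 140, 33), (6, 1760, 38), (8, 2670, 11), (8, 2890, 7)}
Difference: {(10, 6420, 14), (14, 6460, 9), (15, 4750, 23), (19, 1870, 2), (19, 5150, 39), (27, 6810, 24), (29, 3910, 13), (6, 1760, 38)} with {(14, 7510, 15), (6, 140, 33), (6, 1760, 38), (8, 2670, 11), (8, 2890, 7)} → {(10, 6420, 14), (14, 6460, 9), (15, 4750, 23), (19, 1870, 2), (19, 5150, 39), (27, 6810, 24), (29, 3910, 13)}
Projecting to budget, eid: {(1870, 2), (3910, 13), (4750, 23), (5150, 39), (6420, 14), (6460, 9), (6810, 24)}

{(1870, 2), (3910, 13), (4750, 23), (5150, 39), (6420, 14), (6460, 9), (6810, 24)}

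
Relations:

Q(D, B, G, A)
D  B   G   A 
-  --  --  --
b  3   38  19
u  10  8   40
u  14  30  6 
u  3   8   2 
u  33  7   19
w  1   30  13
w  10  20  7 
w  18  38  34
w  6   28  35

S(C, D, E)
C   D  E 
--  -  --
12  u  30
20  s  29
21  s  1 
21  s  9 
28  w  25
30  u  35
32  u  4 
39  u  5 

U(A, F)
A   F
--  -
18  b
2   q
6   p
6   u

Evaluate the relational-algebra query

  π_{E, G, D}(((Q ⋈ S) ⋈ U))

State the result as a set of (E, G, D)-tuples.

{(30, 30, u), (30, 8, u), (35, 30, u), (35, 8, u), (4, 30, u), (4, 8, u), (5, 30, u), (5, 8, u)}

Q ⋈ S (natural join on D): {(u, 10, 8, 40, 12, 30), (u, 10, 8, 40, 30, 35), (u, 10, 8, 40, 32, 4), (u, 10, 8, 40, 39, 5), (u, 14, 30, 6, 12, 30), (u, 14, 30, 6, 30, 35), (u, 14, 30, 6, 32, 4), (u, 14, 30, 6, 39, 5), (u, 3, 8, 2, 12, 30), (u, 3, 8, 2, 30, 35), (u, 3, 8, 2, 32, 4), (u, 3, 8, 2, 39, 5), (u, 33, 7, 19, 12, 30), (u, 33, 7, 19, 30, 35), (u, 33, 7, 19, 32, 4), (u, 33, 7, 19, 39, 5), (w, 1, 30, 13, 28, 25), (w, 10, 20, 7, 28, 25), (w, 18, 38, 34, 28, 25), (w, 6, 28, 35, 28, 25)}
(Q ⋈ S) ⋈ U (natural join on A): {(u, 14, 30, 6, 12, 30, p), (u, 14, 30, 6, 12, 30, u), (u, 14, 30, 6, 30, 35, p), (u, 14, 30, 6, 30, 35, u), (u, 14, 30, 6, 32, 4, p), (u, 14, 30, 6, 32, 4, u), (u, 14, 30, 6, 39, 5, p), (u, 14, 30, 6, 39, 5, u), (u, 3, 8, 2, 12, 30, q), (u, 3, 8, 2, 30, 35, q), (u, 3, 8, 2, 32, 4, q), (u, 3, 8, 2, 39, 5, q)}
Projecting to E, G, D (4 duplicate(s) eliminated): {(30, 30, u), (30, 8, u), (35, 30, u), (35, 8, u), (4, 30, u), (4, 8, u), (5, 30, u), (5, 8, u)}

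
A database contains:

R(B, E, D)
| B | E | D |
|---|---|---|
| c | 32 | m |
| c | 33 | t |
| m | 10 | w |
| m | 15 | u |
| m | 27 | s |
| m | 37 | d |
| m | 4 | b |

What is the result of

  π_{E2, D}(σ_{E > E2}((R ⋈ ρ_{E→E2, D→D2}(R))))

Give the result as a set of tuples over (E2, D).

ρ[E→E2, D→D2]: schema becomes (B, E2, D2); tuples unchanged.
R ⋈ ρ_{E→E2, D→D2}(R) (natural join on B): {(c, 32, m, 32, m), (c, 32, m, 33, t), (c, 33, t, 32, m), (c, 33, t, 33, t), (m, 10, w, 10, w), (m, 10, w, 15, u), (m, 10, w, 27, s), (m, 10, w, 37, d), (m, 10, w, 4, b), (m, 15, u, 10, w), (m, 15, u, 15, u), (m, 15, u, 27, s), (m, 15, u, 37, d), (m, 15, u, 4, b), (m, 27, s, 10, w), (m, 27, s, 15, u), (m, 27, s, 27, s), (m, 27, s, 37, d), (m, 27, s, 4, b), (m, 37, d, 10, w), (m, 37, d, 15, u), (m, 37, d, 27, s), (m, 37, d, 37, d), (m, 37, d, 4, b), (m, 4, b, 10, w), (m, 4, b, 15, u), (m, 4, b, 27, s), (m, 4, b, 37, d), (m, 4, b, 4, b)}
Apply σ_{E > E2}; surviving tuples: {(c, 33, t, 32, m), (m, 10, w, 4, b), (m, 15, u, 10, w), (m, 15, u, 4, b), (m, 27, s, 10, w), (m, 27, s, 15, u), (m, 27, s, 4, b), (m, 37, d, 10, w), (m, 37, d, 15, u), (m, 37, d, 27, s), (m, 37, d, 4, b)}
π_{E2, D} gives {(10, d), (10, s), (10, u), (15, d), (15, s), (27, d), (32, t), (4, d), (4, s), (4, u), (4, w)}.

{(10, d), (10, s), (10, u), (15, d), (15, s), (27, d), (32, t), (4, d), (4, s), (4, u), (4, w)}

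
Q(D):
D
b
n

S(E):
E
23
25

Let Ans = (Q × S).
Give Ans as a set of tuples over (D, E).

{(b, 23), (b, 25), (n, 23), (n, 25)}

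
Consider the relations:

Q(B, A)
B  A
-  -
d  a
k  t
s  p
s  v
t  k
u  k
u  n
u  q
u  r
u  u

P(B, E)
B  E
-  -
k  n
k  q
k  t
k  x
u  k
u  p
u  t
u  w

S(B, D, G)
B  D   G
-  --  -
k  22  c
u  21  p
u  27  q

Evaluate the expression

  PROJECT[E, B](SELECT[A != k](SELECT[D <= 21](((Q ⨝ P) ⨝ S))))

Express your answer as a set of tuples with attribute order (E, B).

Natural join on B: {(k, t, n), (k, t, q), (k, t, t), (k, t, x), (u, k, k), (u, k, p), (u, k, t), (u, k, w), (u, n, k), (u, n, p), (u, n, t), (u, n, w), (u, q, k), (u, q, p), (u, q, t), (u, q, w), (u, r, k), (u, r, p), (u, r, t), (u, r, w), (u, u, k), (u, u, p), (u, u, t), (u, u, w)}
Natural join on B: {(k, t, n, 22, c), (k, t, q, 22, c), (k, t, t, 22, c), (k, t, x, 22, c), (u, k, k, 21, p), (u, k, k, 27, q), (u, k, p, 21, p), (u, k, p, 27, q), (u, k, t, 21, p), (u, k, t, 27, q), (u, k, w, 21, p), (u, k, w, 27, q), (u, n, k, 21, p), (u, n, k, 27, q), (u, n, p, 21, p), (u, n, p, 27, q), (u, n, t, 21, p), (u, n, t, 27, q), (u, n, w, 21, p), (u, n, w, 27, q), (u, q, k, 21, p), (u, q, k, 27, q), (u, q, p, 21, p), (u, q, p, 27, q), (u, q, t, 21, p), (u, q, t, 27, q), (u, q, w, 21, p), (u, q, w, 27, q), (u, r, k, 21, p), (u, r, k, 27, q), (u, r, p, 21, p), (u, r, p, 27, q), (u, r, t, 21, p), (u, r, t, 27, q), (u, r, w, 21, p), (u, r, w, 27, q), (u, u, k, 21, p), (u, u, k, 27, q), (u, u, p, 21, p), (u, u, p, 27, q), (u, u, t, 21, p), (u, u, t, 27, q), (u, u, w, 21, p), (u, u, w, 27, q)}
Apply σ_{D <= 21}; surviving tuples: {(u, k, k, 21, p), (u, k, p, 21, p), (u, k, t, 21, p), (u, k, w, 21, p), (u, n, k, 21, p), (u, n, p, 21, p), (u, n, t, 21, p), (u, n, w, 21, p), (u, q, k, 21, p), (u, q, p, 21, p), (u, q, t, 21, p), (u, q, w, 21, p), (u, r, k, 21, p), (u, r, p, 21, p), (u, r, t, 21, p), (u, r, w, 21, p), (u, u, k, 21, p), (u, u, p, 21, p), (u, u, t, 21, p), (u, u, w, 21, p)}
Apply σ_{A != k}; surviving tuples: {(u, n, k, 21, p), (u, n, p, 21, p), (u, n, t, 21, p), (u, n, w, 21, p), (u, q, k, 21, p), (u, q, p, 21, p), (u, q, t, 21, p), (u, q, w, 21, p), (u, r, k, 21, p), (u, r, p, 21, p), (u, r, t, 21, p), (u, r, w, 21, p), (u, u, k, 21, p), (u, u, p, 21, p), (u, u, t, 21, p), (u, u, w, 21, p)}
Projecting to E, B (12 duplicate(s) eliminated): {(k, u), (p, u), (t, u), (w, u)}

{(k, u), (p, u), (t, u), (w, u)}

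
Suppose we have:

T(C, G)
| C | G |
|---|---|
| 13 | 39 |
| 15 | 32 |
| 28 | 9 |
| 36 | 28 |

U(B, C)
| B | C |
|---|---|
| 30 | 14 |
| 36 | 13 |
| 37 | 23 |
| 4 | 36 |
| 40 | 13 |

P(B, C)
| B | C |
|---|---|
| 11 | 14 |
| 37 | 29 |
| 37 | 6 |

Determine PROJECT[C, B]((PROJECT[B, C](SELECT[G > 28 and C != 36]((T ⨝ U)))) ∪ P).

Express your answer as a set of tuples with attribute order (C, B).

Joining T and U on C yields {(13, 39, 36), (13, 39, 40), (36, 28, 4)}.
Filtering on G > 28 and C != 36 leaves {(13, 39, 36), (13, 39, 40)}.
Keep only column(s) B, C: {(36, 13), (40, 13)}
Set union of the two operands is {(11, 14), (36, 13), (37, 29), (37, 6), (40, 13)}.
Keep only column(s) C, B: {(13, 36), (13, 40), (14, 11), (29, 37), (6, 37)}

{(13, 36), (13, 40), (14, 11), (29, 37), (6, 37)}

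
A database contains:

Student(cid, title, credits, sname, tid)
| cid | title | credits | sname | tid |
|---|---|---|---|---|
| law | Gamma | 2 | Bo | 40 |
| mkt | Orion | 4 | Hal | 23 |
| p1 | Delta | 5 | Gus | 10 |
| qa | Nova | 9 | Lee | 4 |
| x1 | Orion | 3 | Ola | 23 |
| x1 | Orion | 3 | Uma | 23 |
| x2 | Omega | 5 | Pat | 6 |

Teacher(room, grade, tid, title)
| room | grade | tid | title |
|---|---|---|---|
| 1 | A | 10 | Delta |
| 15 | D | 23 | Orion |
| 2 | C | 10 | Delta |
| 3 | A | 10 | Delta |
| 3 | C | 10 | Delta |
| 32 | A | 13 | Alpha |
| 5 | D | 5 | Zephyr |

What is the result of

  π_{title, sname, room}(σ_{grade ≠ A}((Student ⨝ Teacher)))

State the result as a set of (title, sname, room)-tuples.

{(Delta, Gus, 2), (Delta, Gus, 3), (Orion, Hal, 15), (Orion, Ola, 15), (Orion, Uma, 15)}

Student ⋈ Teacher (natural join on title, tid): {(mkt, Orion, 4, Hal, 23, 15, D), (p1, Delta, 5, Gus, 10, 1, A), (p1, Delta, 5, Gus, 10, 2, C), (p1, Delta, 5, Gus, 10, 3, A), (p1, Delta, 5, Gus, 10, 3, C), (x1, Orion, 3, Ola, 23, 15, D), (x1, Orion, 3, Uma, 23, 15, D)}
Apply σ_{grade ≠ A}; surviving tuples: {(mkt, Orion, 4, Hal, 23, 15, D), (p1, Delta, 5, Gus, 10, 2, C), (p1, Delta, 5, Gus, 10, 3, C), (x1, Orion, 3, Ola, 23, 15, D), (x1, Orion, 3, Uma, 23, 15, D)}
π[title, sname, room]: project onto (title, sname, room) → {(Delta, Gus, 2), (Delta, Gus, 3), (Orion, Hal, 15), (Orion, Ola, 15), (Orion, Uma, 15)}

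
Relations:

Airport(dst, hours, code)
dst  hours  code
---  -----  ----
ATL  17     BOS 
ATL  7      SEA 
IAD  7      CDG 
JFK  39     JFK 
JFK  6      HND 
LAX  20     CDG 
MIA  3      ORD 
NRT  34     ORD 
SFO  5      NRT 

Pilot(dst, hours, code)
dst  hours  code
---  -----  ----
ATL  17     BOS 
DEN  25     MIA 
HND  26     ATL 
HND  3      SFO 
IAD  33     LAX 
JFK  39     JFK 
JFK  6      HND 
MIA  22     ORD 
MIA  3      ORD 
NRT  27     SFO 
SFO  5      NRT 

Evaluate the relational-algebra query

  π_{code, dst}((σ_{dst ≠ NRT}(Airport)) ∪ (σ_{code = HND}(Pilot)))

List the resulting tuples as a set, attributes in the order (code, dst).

Selection dst ≠ NRT: {(ATL, 17, BOS), (ATL, 7, SEA), (IAD, 7, CDG), (JFK, 39, JFK), (JFK, 6, HND), (LAX, 20, CDG), (MIA, 3, ORD), (SFO, 5, NRT)}
Selection code = HND: {(JFK, 6, HND)}
Taking the union: {(ATL, 17, BOS), (ATL, 7, SEA), (IAD, 7, CDG), (JFK, 39, JFK), (JFK, 6, HND), (LAX, 20, CDG), (MIA, 3, ORD), (SFO, 5, NRT)}
Keep only column(s) code, dst: {(BOS, ATL), (CDG, IAD), (CDG, LAX), (HND, JFK), (JFK, JFK), (NRT, SFO), (ORD, MIA), (SEA, ATL)}

{(BOS, ATL), (CDG, IAD), (CDG, LAX), (HND, JFK), (JFK, JFK), (NRT, SFO), (ORD, MIA), (SEA, ATL)}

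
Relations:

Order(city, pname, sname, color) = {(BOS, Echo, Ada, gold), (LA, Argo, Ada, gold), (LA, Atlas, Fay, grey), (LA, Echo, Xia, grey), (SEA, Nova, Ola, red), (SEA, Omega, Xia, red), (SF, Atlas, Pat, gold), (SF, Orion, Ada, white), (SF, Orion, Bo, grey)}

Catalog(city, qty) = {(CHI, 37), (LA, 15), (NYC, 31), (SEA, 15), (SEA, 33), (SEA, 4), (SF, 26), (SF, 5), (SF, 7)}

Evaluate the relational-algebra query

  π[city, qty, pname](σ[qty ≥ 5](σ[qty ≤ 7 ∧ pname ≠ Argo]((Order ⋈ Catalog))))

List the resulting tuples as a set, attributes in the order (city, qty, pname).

{(SF, 5, Atlas), (SF, 5, Orion), (SF, 7, Atlas), (SF, 7, Orion)}

Natural join on city: {(LA, Argo, Ada, gold, 15), (LA, Atlas, Fay, grey, 15), (LA, Echo, Xia, grey, 15), (SEA, Nova, Ola, red, 15), (SEA, Nova, Ola, red, 33), (SEA, Nova, Ola, red, 4), (SEA, Omega, Xia, red, 15), (SEA, Omega, Xia, red, 33), (SEA, Omega, Xia, red, 4), (SF, Atlas, Pat, gold, 26), (SF, Atlas, Pat, gold, 5), (SF, Atlas, Pat, gold, 7), (SF, Orion, Ada, white, 26), (SF, Orion, Ada, white, 5), (SF, Orion, Ada, white, 7), (SF, Orion, Bo, grey, 26), (SF, Orion, Bo, grey, 5), (SF, Orion, Bo, grey, 7)}
σ[qty ≤ 7 ∧ pname ≠ Argo]: keep tuples satisfying qty ≤ 7 ∧ pname ≠ Argo → {(SEA, Nova, Ola, red, 4), (SEA, Omega, Xia, red, 4), (SF, Atlas, Pat, gold, 5), (SF, Atlas, Pat, gold, 7), (SF, Orion, Ada, white, 5), (SF, Orion, Ada, white, 7), (SF, Orion, Bo, grey, 5), (SF, Orion, Bo, grey, 7)}
σ[qty ≥ 5]: keep tuples satisfying qty ≥ 5 → {(SF, Atlas, Pat, gold, 5), (SF, Atlas, Pat, gold, 7), (SF, Orion, Ada, white, 5), (SF, Orion, Ada, white, 7), (SF, Orion, Bo, grey, 5), (SF, Orion, Bo, grey, 7)}
π_{city, qty, pname} gives {(SF, 5, Atlas), (SF, 5, Orion), (SF, 7, Atlas), (SF, 7, Orion)} (2 duplicate(s) eliminated).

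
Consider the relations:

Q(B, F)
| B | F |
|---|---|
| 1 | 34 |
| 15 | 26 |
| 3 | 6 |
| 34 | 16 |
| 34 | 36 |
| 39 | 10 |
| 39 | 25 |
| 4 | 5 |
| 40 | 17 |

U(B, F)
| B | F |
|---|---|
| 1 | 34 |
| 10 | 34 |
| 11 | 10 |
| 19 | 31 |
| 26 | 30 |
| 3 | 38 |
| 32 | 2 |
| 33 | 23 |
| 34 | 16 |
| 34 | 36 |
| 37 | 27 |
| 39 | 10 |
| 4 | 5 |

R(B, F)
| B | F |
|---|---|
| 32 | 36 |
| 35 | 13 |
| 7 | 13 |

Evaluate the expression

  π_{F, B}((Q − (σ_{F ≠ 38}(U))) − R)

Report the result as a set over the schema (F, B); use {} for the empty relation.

{(17, 40), (25, 39), (26, 15), (6, 3)}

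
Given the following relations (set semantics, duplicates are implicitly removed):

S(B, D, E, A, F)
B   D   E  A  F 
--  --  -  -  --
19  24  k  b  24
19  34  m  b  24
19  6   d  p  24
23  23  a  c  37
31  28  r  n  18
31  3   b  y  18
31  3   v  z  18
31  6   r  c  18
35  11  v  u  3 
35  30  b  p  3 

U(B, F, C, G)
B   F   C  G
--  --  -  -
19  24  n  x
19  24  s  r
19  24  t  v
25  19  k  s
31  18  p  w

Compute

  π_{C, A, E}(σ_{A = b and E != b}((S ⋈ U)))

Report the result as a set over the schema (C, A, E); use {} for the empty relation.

{(n, b, k), (n, b, m), (s, b, k), (s, b, m), (t, b, k), (t, b, m)}

Joining S and U on B, F yields {(19, 24, k, b, 24, n, x), (19, 24, k, b, 24, s, r), (19, 24, k, b, 24, t, v), (19, 34, m, b, 24, n, x), (19, 34, m, b, 24, s, r), (19, 34, m, b, 24, t, v), (19, 6, d, p, 24, n, x), (19, 6, d, p, 24, s, r), (19, 6, d, p, 24, t, v), (31, 28, r, n, 18, p, w), (31, 3, b, y, 18, p, w), (31, 3, v, z, 18, p, w), (31, 6, r, c, 18, p, w)}.
Selection A = b and E != b: {(19, 24, k, b, 24, n, x), (19, 24, k, b, 24, s, r), (19, 24, k, b, 24, t, v), (19, 34, m, b, 24, n, x), (19, 34, m, b, 24, s, r), (19, 34, m, b, 24, t, v)}
Projecting to C, A, E: {(n, b, k), (n, b, m), (s, b, k), (s, b, m), (t, b, k), (t, b, m)}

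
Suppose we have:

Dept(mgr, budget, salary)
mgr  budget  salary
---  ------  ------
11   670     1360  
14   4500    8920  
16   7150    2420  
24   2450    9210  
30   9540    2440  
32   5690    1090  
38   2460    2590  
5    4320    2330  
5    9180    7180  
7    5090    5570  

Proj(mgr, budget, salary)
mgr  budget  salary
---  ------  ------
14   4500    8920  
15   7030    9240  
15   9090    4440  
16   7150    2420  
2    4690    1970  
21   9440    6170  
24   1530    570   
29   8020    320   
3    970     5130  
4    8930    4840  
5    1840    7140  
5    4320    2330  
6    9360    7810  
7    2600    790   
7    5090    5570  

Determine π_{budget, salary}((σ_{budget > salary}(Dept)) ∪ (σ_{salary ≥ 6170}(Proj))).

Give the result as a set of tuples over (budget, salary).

Apply σ_{budget > salary}; surviving tuples: {(16, 7150, 2420), (30, 9540, 2440), (32, 5690, 1090), (5, 4320, 2330), (5, 9180, 7180)}
Apply σ_{salary ≥ 6170}; surviving tuples: {(14, 4500, 8920), (15, 7030, 9240), (21, 9440, 6170), (5, 1840, 7140), (6, 9360, 7810)}
Union: {(16, 7150, 2420), (30, 9540, 2440), (32, 5690, 1090), (5, 4320, 2330), (5, 9180, 7180)} with {(14, 4500, 8920), (15, 7030, 9240), (21, 9440, 6170), (5, 1840, 7140), (6, 9360, 7810)} → {(14, 4500, 8920), (15, 7030, 9240), (16, 7150, 2420), (21, 9440, 6170), (30, 9540, 2440), (32, 5690, 1090), (5, 1840, 7140), (5, 4320, 2330), (5, 9180, 7180), (6, 9360, 7810)}
Keep only column(s) budget, salary: {(1840, 7140), (4320, 2330), (4500, 8920), (5690, 1090), (7030, 9240), (7150, 2420), (9180, 7180), (9360, 7810), (9440, 6170), (9540, 2440)}

{(1840, 7140), (4320, 2330), (4500, 8920), (5690, 1090), (7030, 9240), (7150, 2420), (9180, 7180), (9360, 7810), (9440, 6170), (9540, 2440)}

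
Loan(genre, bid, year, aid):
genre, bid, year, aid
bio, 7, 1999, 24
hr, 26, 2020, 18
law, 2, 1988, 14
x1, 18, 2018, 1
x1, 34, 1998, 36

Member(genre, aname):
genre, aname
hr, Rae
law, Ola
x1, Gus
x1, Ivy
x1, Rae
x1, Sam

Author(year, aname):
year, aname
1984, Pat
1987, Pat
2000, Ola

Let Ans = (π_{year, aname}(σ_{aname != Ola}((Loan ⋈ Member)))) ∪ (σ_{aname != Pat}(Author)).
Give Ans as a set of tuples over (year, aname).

Joining Loan and Member on genre yields {(hr, 26, 2020, 18, Rae), (law, 2, 1988, 14, Ola), (x1, 18, 2018, 1, Gus), (x1, 18, 2018, 1, Ivy), (x1, 18, 2018, 1, Rae), (x1, 18, 2018, 1, Sam), (x1, 34, 1998, 36, Gus), (x1, 34, 1998, 36, Ivy), (x1, 34, 1998, 36, Rae), (x1, 34, 1998, 36, Sam)}.
Filtering on aname != Ola leaves {(hr, 26, 2020, 18, Rae), (x1, 18, 2018, 1, Gus), (x1, 18, 2018, 1, Ivy), (x1, 18, 2018, 1, Rae), (x1, 18, 2018, 1, Sam), (x1, 34, 1998, 36, Gus), (x1, 34, 1998, 36, Ivy), (x1, 34, 1998, 36, Rae), (x1, 34, 1998, 36, Sam)}.
Keep only column(s) year, aname: {(1998, Gus), (1998, Ivy), (1998, Rae), (1998, Sam), (2018, Gus), (2018, Ivy), (2018, Rae), (2018, Sam), (2020, Rae)}
Filtering on aname != Pat leaves {(2000, Ola)}.
Set union of the two operands is {(1998, Gus), (1998, Ivy), (1998, Rae), (1998, Sam), (2000, Ola), (2018, Gus), (2018, Ivy), (2018, Rae), (2018, Sam), (2020, Rae)}.

{(1998, Gus), (1998, Ivy), (1998, Rae), (1998, Sam), (2000, Ola), (2018, Gus), (2018, Ivy), (2018, Rae), (2018, Sam), (2020, Rae)}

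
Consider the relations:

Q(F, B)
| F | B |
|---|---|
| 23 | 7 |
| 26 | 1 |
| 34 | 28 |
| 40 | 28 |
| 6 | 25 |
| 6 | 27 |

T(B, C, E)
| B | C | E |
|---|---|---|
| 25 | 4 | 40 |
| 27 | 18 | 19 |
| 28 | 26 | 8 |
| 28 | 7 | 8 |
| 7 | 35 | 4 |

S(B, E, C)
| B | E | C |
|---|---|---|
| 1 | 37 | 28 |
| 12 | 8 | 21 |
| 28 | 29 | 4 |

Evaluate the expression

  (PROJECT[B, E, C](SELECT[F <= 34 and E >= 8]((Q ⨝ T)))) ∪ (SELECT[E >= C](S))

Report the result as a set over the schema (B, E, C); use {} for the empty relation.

Natural join on B: {(23, 7, 35, 4), (34, 28, 26, 8), (34, 28, 7, 8), (40, 28, 26, 8), (40, 28, 7, 8), (6, 25, 4, 40), (6, 27, 18, 19)}
σ[F <= 34 and E >= 8]: keep tuples satisfying F <= 34 and E >= 8 → {(34, 28, 26, 8), (34, 28, 7, 8), (6, 25, 4, 40), (6, 27, 18, 19)}
Keep only column(s) B, E, C: {(25, 40, 4), (27, 19, 18), (28, 8, 26), (28, 8, 7)}
σ[E >= C]: keep tuples satisfying E >= C → {(1, 37, 28), (28, 29, 4)}
Set union of the two operands is {(1, 37, 28), (25, 40, 4), (27, 19, 18), (28, 29, 4), (28, 8, 26), (28, 8, 7)}.

{(1, 37, 28), (25, 40, 4), (27, 19, 18), (28, 29, 4), (28, 8, 26), (28, 8, 7)}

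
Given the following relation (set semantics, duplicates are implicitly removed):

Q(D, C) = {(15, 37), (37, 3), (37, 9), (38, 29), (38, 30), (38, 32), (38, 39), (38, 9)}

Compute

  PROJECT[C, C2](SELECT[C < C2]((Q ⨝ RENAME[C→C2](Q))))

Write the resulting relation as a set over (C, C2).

ρ[C→C2]: schema becomes (D, C2); tuples unchanged.
Natural join on D: {(15, 37, 37), (37, 3, 3), (37, 3, 9), (37, 9, 3), (37, 9, 9), (38, 29, 29), (38, 29, 30), (38, 29, 32), (38, 29, 39), (38, 29, 9), (38, 30, 29), (38, 30, 30), (38, 30, 32), (38, 30, 39), (38, 30, 9), (38, 32, 29), (38, 32, 30), (38, 32, 32), (38, 32, 39), (38, 32, 9), (38, 39, 29), (38, 39, 30), (38, 39, 32), (38, 39, 39), (38, 39, 9), (38, 9, 29), (38, 9, 30), (38, 9, 32), (38, 9, 39), (38, 9, 9)}
σ[C < C2]: keep tuples satisfying C < C2 → {(37, 3, 9), (38, 29, 30), (38, 29, 32), (38, 29, 39), (38, 30, 32), (38, 30, 39), (38, 32, 39), (38, 9, 29), (38, 9, 30), (38, 9, 32), (38, 9, 39)}
π_{C, C2} gives {(29, 30), (29, 32), (29, 39), (3, 9), (30, 32), (30, 39), (32, 39), (9, 29), (9, 30), (9, 32), (9, 39)}.

{(29, 30), (29, 32), (29, 39), (3, 9), (30, 32), (30, 39), (32, 39), (9, 29), (9, 30), (9, 32), (9, 39)}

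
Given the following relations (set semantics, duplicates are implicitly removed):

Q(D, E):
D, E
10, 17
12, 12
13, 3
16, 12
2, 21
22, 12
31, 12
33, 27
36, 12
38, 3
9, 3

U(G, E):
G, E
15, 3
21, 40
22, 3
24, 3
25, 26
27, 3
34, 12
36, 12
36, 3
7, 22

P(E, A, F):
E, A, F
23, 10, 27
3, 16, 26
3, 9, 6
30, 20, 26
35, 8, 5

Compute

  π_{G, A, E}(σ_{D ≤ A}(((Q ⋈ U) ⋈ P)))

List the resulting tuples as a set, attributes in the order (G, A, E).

Q ⋈ U (natural join on E): {(12, 12, 34), (12, 12, 36), (13, 3, 15), (13, 3, 22), (13, 3, 24), (13, 3, 27), (13, 3, 36), (16, 12, 34), (16, 12, 36), (22, 12, 34), (22, 12, 36), (31, 12, 34), (31, 12, 36), (36, 12, 34), (36, 12, 36), (38, 3, 15), (38, 3, 22), (38, 3, 24), (38, 3, 27), (38, 3, 36), (9, 3, 15), (9, 3, 22), (9, 3, 24), (9, 3, 27), (9, 3, 36)}
(Q ⋈ U) ⋈ P (natural join on E): {(13, 3, 15, 16, 26), (13, 3, 15, 9, 6), (13, 3, 22, 16, 26), (13, 3, 22, 9, 6), (13, 3, 24, 16, 26), (13, 3, 24, 9, 6), (13, 3, 27, 16, 26), (13, 3, 27, 9, 6), (13, 3, 36, 16, 26), (13, 3, 36, 9, 6), (38, 3, 15, 16, 26), (38, 3, 15, 9, 6), (38, 3, 22, 16, 26), (38, 3, 22, 9, 6), (38, 3, 24, 16, 26), (38, 3, 24, 9, 6), (38, 3, 27, 16, 26), (38, 3, 27, 9, 6), (38, 3, 36, 16, 26), (38, 3, 36, 9, 6), (9, 3, 15, 16, 26), (9, 3, 15, 9, 6), (9, 3, 22, 16, 26), (9, 3, 22, 9, 6), (9, 3, 24, 16, 26), (9, 3, 24, 9, 6), (9, 3, 27, 16, 26), (9, 3, 27, 9, 6), (9, 3, 36, 16, 26), (9, 3, 36, 9, 6)}
Selection D ≤ A: {(13, 3, 15, 16, 26), (13, 3, 22, 16, 26), (13, 3, 24, 16, 26), (13, 3, 27, 16, 26), (13, 3, 36, 16, 26), (9, 3, 15, 16, 26), (9, 3, 15, 9, 6), (9, 3, 22, 16, 26), (9, 3, 22, 9, 6), (9, 3, 24, 16, 26), (9, 3, 24, 9, 6), (9, 3, 27, 16, 26), (9, 3, 27, 9, 6), (9, 3, 36, 16, 26), (9, 3, 36, 9, 6)}
π[G, A, E]: project onto (G, A, E) (5 duplicate(s) eliminated) → {(15, 16, 3), (15, 9, 3), (22, 16, 3), (22, 9, 3), (24, 16, 3), (24, 9, 3), (27, 16, 3), (27, 9, 3), (36, 16, 3), (36, 9, 3)}

{(15, 16, 3), (15, 9, 3), (22, 16, 3), (22, 9, 3), (24, 16, 3), (24, 9, 3), (27, 16, 3), (27, 9, 3), (36, 16, 3), (36, 9, 3)}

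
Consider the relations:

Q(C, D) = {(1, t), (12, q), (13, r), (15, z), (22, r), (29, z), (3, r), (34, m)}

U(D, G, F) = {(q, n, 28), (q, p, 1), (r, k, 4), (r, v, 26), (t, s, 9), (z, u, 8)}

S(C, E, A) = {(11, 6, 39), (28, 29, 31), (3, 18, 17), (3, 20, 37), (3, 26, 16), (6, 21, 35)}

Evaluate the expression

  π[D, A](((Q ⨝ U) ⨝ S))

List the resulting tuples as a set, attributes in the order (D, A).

{(r, 16), (r, 17), (r, 37)}

Q ⋈ U (natural join on D): {(1, t, s, 9), (12, q, n, 28), (12, q, p, 1), (13, r, k, 4), (13, r, v, 26), (15, z, u, 8), (22, r, k, 4), (22, r, v, 26), (29, z, u, 8), (3, r, k, 4), (3, r, v, 26)}
(Q ⨝ U) ⋈ S (natural join on C): {(3, r, k, 4, 18, 17), (3, r, k, 4, 20, 37), (3, r, k, 4, 26, 16), (3, r, v, 26, 18, 17), (3, r, v, 26, 20, 37), (3, r, v, 26, 26, 16)}
Keep only column(s) D, A (3 duplicate(s) eliminated): {(r, 16), (r, 17), (r, 37)}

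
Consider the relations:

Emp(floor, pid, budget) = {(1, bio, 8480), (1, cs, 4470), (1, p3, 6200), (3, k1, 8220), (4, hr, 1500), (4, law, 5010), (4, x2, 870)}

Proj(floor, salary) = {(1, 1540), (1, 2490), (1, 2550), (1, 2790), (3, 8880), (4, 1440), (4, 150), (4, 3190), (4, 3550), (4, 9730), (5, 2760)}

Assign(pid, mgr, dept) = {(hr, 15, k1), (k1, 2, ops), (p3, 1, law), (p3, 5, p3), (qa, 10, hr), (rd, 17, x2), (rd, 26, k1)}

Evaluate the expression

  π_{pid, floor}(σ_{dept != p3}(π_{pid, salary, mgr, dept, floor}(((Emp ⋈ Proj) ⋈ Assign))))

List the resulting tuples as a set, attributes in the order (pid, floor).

Natural join on floor: {(1, bio, 8480, 1540), (1, bio, 8480, 2490), (1, bio, 8480, 2550), (1, bio, 8480, 2790), (1, cs, 4470, 1540), (1, cs, 4470, 2490), (1, cs, 4470, 2550), (1, cs, 4470, 2790), (1, p3, 6200, 1540), (1, p3, 6200, 2490), (1, p3, 6200, 2550), (1, p3, 6200, 2790), (3, k1, 8220, 8880), (4, hr, 1500, 1440), (4, hr, 1500, 150), (4, hr, 1500, 3190), (4, hr, 1500, 3550), (4, hr, 1500, 9730), (4, law, 5010, 1440), (4, law, 5010, 150), (4, law, 5010, 3190), (4, law, 5010, 3550), (4, law, 5010, 9730), (4, x2, 870, 1440), (4, x2, 870, 150), (4, x2, 870, 3190), (4, x2, 870, 3550), (4, x2, 870, 9730)}
Natural join on pid: {(1, p3, 6200, 1540, 1, law), (1, p3, 6200, 1540, 5, p3), (1, p3, 6200, 2490, 1, law), (1, p3, 6200, 2490, 5, p3), (1, p3, 6200, 2550, 1, law), (1, p3, 6200, 2550, 5, p3), (1, p3, 6200, 2790, 1, law), (1, p3, 6200, 2790, 5, p3), (3, k1, 8220, 8880, 2, ops), (4, hr, 1500, 1440, 15, k1), (4, hr, 1500, 150, 15, k1), (4, hr, 1500, 3190, 15, k1), (4, hr, 1500, 3550, 15, k1), (4, hr, 1500, 9730, 15, k1)}
Keep only column(s) pid, salary, mgr, dept, floor: {(hr, 1440, 15, k1, 4), (hr, 150, 15, k1, 4), (hr, 3190, 15, k1, 4), (hr, 3550, 15, k1, 4), (hr, 9730, 15, k1, 4), (k1, 8880, 2, ops, 3), (p3, 1540, 1, law, 1), (p3, 1540, 5, p3, 1), (p3, 2490, 1, law, 1), (p3, 2490, 5, p3, 1), (p3, 2550, 1, law, 1), (p3, 2550, 5, p3, 1), (p3, 2790, 1, law, 1), (p3, 2790, 5, p3, 1)}
Apply σ_{dept != p3}; surviving tuples: {(hr, 1440, 15, k1, 4), (hr, 150, 15, k1, 4), (hr, 3190, 15, k1, 4), (hr, 3550, 15, k1, 4), (hr, 9730, 15, k1, 4), (k1, 8880, 2, ops, 3), (p3, 1540, 1, law, 1), (p3, 2490, 1, law, 1), (p3, 2550, 1, law, 1), (p3, 2790, 1, law, 1)}
Keep only column(s) pid, floor (7 duplicate(s) eliminated): {(hr, 4), (k1, 3), (p3, 1)}

{(hr, 4), (k1, 3), (p3, 1)}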